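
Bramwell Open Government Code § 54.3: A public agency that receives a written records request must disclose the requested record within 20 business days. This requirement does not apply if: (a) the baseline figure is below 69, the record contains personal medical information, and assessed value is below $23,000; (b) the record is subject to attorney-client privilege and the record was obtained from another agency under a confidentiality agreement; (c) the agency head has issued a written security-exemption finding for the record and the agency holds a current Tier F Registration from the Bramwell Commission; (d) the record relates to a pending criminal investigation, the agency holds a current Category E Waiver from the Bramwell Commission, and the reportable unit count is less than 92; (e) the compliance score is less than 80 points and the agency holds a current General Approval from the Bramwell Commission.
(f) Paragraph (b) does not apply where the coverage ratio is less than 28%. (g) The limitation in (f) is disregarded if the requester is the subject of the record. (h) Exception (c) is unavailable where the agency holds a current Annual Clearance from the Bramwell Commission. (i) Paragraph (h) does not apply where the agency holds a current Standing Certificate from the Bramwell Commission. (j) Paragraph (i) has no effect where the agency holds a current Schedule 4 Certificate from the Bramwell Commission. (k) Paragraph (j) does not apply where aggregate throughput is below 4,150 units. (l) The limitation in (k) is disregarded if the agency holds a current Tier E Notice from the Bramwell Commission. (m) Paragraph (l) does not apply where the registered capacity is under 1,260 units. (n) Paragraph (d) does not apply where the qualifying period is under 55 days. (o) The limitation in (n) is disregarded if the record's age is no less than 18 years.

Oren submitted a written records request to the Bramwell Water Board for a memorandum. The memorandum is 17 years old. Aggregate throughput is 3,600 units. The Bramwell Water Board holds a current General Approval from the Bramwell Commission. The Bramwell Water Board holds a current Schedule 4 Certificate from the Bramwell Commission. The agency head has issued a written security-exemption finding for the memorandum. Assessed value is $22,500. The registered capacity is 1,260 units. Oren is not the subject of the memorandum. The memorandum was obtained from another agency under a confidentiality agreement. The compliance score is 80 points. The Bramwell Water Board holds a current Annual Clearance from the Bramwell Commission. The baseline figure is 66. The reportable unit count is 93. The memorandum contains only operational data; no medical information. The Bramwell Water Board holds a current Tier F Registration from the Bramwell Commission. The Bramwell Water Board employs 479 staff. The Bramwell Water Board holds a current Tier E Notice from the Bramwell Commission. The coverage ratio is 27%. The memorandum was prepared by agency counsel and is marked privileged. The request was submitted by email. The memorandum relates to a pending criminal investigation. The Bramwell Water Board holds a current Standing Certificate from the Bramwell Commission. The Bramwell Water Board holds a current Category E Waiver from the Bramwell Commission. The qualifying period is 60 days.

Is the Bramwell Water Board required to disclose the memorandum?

Exception (a) does not apply: the memorandum contains only operational data.
Exception (b): the memorandum is privileged; the memorandum was obtained under a confidentiality agreement — every condition holds. But: (f) operates against (b): the coverage ratio is 27%, less than the 28% limit. (g) is inapplicable (Oren is not the subject of the memorandum), so (f) stands. (b) is therefore removed.
Exception (c)'s conditions are all satisfied: a written security-exemption finding has been issued; a current Tier F Registration is held. However, paragraphs (h)–(m) must be considered: (h) is engaged — a current Annual Clearance is held. (i) applies (a current Standing Certificate is held), but is itself disapplied by (j): (j) is engaged — a current Schedule 4 Certificate is held. (k) is triggered (aggregate throughput is 3,600 units, below the 4,150 units limit), but is itself disapplied by (l): (l) operates against (k): a current Tier E Notice is held. (m), which would lift (l), is inapplicable — the registered capacity is 1,260 units, not under 1,260 units. So (c) is unavailable.
Exception (d) requires that the reportable unit count is less than 92; but the reportable unit count is 93, not less than 92, so (d) is unavailable.
Exception (e) requires that the compliance score is less than 80 points; but the compliance score is 80 points, not less than 80 points, so (e) is unavailable.
No exception is made out. the Bramwell Water Board falls within the general rule.

Yes — the Bramwell Water Board must disclose the memorandum.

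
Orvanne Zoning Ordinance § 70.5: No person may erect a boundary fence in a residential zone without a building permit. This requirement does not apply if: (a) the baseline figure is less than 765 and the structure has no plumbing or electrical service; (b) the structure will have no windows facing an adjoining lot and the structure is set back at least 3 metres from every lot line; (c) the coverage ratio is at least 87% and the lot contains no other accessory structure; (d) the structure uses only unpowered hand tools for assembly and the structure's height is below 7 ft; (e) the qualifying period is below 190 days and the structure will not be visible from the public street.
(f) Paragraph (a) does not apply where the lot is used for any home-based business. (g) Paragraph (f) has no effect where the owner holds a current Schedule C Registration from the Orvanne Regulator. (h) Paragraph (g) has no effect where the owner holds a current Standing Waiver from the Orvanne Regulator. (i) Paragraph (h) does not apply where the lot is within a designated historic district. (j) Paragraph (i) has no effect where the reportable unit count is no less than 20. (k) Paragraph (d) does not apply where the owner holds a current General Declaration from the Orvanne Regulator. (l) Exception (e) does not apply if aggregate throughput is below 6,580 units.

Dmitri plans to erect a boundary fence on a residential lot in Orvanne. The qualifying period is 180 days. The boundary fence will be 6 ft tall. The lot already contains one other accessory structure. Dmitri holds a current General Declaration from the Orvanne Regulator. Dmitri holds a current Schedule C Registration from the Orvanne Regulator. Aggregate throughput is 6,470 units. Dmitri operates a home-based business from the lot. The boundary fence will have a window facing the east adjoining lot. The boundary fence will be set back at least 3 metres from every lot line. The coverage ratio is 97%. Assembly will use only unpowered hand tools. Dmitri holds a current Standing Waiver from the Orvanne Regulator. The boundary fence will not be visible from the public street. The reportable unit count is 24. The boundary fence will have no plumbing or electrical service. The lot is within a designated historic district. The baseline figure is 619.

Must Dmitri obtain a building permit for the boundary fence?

Yes — Dmitri must obtain a building permit.

Exception (a): the baseline figure is 619, less than the 765 limit; there is no plumbing or electrical service — every condition holds. However, paragraphs (f)–(j) must be considered: (f) operates against (a): a home-based business operates on the lot. (g) would limit (f) — a current Schedule C Registration is held — but (h) sets (g) aside: (h) is engaged — a current Standing Waiver is held. (i) applies (the lot is in a historic district), but is displaced by (j): (j) is engaged — the reportable unit count is 24, meeting the 20 threshold. So (a) is unavailable.
Exception (b) requires that the structure will have no windows facing an adjoining lot; but a window faces an adjoining lot, so (b) is unavailable.
Exception (c) does not apply: the lot already has another accessory structure.
All of (d)'s requirements are met (assembly uses only hand tools; the structure's height is 6 ft, below the 7 ft limit). Turning to paragraph (k): (k) operates against (d): a current General Declaration is held. Exception (d) does not apply.
Exception (e) is satisfied on its face — the qualifying period is 180 days, below the 190 days limit; the structure will not be visible from the street. However, paragraph (l) must be considered: (l) operates against (e): aggregate throughput is 6,470 units, below the 6,580 units limit. (e) is therefore removed.
None of the exceptions is available; § 70.5 applies in full.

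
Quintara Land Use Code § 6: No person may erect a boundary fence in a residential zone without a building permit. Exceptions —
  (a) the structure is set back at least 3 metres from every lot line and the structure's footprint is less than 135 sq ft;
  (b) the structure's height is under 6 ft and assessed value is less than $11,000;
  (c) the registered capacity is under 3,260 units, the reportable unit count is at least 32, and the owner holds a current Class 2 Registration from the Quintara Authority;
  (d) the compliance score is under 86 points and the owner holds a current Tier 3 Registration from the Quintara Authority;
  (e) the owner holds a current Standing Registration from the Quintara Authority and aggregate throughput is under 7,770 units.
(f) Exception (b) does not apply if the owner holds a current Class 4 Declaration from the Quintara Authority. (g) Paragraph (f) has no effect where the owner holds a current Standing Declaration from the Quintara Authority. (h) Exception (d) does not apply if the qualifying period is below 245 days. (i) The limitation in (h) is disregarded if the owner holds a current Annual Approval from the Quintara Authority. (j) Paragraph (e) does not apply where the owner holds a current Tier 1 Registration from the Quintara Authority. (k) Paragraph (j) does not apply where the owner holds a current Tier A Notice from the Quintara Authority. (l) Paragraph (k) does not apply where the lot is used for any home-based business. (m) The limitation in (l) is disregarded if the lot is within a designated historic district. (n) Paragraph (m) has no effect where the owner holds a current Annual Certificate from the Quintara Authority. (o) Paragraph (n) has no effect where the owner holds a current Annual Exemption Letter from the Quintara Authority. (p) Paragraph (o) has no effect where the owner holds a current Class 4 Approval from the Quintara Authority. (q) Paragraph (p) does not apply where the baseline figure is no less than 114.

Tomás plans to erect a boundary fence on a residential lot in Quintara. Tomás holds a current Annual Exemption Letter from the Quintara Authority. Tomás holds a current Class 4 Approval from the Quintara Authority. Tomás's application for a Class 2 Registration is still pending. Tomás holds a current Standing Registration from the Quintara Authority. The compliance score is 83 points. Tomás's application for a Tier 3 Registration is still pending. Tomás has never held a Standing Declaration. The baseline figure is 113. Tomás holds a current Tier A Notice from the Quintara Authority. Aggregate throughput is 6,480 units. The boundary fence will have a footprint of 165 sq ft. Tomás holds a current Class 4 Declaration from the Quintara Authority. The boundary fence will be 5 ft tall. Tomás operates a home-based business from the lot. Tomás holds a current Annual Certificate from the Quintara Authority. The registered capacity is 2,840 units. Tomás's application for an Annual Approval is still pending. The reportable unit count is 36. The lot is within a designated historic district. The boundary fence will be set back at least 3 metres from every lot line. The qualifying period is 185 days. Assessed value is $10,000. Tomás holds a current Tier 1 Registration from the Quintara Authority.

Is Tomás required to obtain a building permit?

Yes — Tomás must obtain a building permit.

Exception (a) requires that the structure's footprint is less than 135 sq ft; but the structure's footprint is 165 sq ft, not less than 135 sq ft, so (a) is unavailable.
Exception (b)'s conditions are all satisfied: the structure's height is 5 ft, under the 6 ft limit; assessed value is $10,000, less than the $11,000 limit. But applying paragraphs (f)–(g): (f) is engaged — a current Class 4 Declaration is held. (g), which would lift (f), is not triggered — there is no Standing Declaration in force. So (b) is unavailable.
Exception (c) requires that the owner holds a current Class 2 Registration from the Quintara Authority; but the Class 2 Registration is not current, so (c) is unavailable.
Exception (d) requires that the owner holds a current Tier 3 Registration from the Quintara Authority; but no current Tier 3 Registration is held, so (d) is unavailable.
Exception (e): a current Standing Registration is held; aggregate throughput is 6,480 units, under the 7,770 units limit — every condition holds. Turning to paragraphs (j)–(q): (j) is engaged — a current Tier 1 Registration is held. (k) would limit (j) — a current Tier A Notice is held — but (l) sets (k) aside: (l) is engaged — a home-based business operates on the lot. (m) is engaged (the lot is in a historic district), but is set aside by (n): (n) operates against (m): a current Annual Certificate is held. (o) would limit (n) — a current Annual Exemption Letter is held — but (p) sets (o) aside: (p) operates against (o): a current Class 4 Approval is held. (q) is not triggered (the baseline figure is 113, short of 114), so (p) stands. So (e) is unavailable.
None of the exceptions is available; § 6 applies in full.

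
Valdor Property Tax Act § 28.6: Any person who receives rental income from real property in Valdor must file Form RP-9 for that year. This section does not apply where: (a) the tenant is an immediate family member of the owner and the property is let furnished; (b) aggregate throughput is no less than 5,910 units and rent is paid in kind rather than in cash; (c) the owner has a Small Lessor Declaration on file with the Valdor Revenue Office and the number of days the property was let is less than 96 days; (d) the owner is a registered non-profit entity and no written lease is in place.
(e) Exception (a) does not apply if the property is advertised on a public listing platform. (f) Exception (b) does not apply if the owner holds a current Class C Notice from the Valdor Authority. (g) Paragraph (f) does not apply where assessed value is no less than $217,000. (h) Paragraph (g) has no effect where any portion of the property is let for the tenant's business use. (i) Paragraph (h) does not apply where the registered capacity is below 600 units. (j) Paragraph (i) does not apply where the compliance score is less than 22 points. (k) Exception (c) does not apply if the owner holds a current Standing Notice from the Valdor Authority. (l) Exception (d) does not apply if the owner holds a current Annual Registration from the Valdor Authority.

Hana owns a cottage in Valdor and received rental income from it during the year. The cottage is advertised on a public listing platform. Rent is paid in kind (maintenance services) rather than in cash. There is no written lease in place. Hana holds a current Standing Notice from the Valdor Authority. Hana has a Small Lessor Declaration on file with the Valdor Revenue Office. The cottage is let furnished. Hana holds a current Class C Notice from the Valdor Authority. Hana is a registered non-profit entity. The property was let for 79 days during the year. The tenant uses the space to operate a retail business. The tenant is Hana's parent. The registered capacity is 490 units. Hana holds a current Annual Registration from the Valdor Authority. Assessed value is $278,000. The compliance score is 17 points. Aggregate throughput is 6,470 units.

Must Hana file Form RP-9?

Exception (a)'s conditions are all satisfied: the tenant is an immediate family member; the property is let furnished. Turning to paragraph (e): (e) operates against (a): the property is publicly advertised. Exception (a) does not apply.
All of (b)'s requirements are met (aggregate throughput is 6,470 units, meeting the 5,910 units threshold; rent is paid in kind). However, paragraphs (f)–(j) must be considered: (f) applies — a current Class C Notice is held. (g) would limit (f) — assessed value is $278,000, meeting the $217,000 threshold — but (h) sets (g) aside: (h) applies — the space is let for business use. (i) would limit (h) — the registered capacity is 490 units, below the 600 units limit — but (j) sets (i) aside: (j) operates against (i): the compliance score is 17 points, less than the 22 points limit. Exception (b) does not apply.
Exception (c) is satisfied on its face — a Small Lessor Declaration is on file; the number of days the property was let is 79 days, less than the 96 days limit. But applying paragraph (k): (k) operates against (c): a current Standing Notice is held. So (c) is unavailable.
Exception (d): Hana is a registered non-profit; there is no written lease — every condition holds. Turning to paragraph (l): (l) applies — a current Annual Registration is held. Exception (d) does not apply.
No exception is made out. Hana falls within the general rule.

Yes — Hana must file Form RP-9.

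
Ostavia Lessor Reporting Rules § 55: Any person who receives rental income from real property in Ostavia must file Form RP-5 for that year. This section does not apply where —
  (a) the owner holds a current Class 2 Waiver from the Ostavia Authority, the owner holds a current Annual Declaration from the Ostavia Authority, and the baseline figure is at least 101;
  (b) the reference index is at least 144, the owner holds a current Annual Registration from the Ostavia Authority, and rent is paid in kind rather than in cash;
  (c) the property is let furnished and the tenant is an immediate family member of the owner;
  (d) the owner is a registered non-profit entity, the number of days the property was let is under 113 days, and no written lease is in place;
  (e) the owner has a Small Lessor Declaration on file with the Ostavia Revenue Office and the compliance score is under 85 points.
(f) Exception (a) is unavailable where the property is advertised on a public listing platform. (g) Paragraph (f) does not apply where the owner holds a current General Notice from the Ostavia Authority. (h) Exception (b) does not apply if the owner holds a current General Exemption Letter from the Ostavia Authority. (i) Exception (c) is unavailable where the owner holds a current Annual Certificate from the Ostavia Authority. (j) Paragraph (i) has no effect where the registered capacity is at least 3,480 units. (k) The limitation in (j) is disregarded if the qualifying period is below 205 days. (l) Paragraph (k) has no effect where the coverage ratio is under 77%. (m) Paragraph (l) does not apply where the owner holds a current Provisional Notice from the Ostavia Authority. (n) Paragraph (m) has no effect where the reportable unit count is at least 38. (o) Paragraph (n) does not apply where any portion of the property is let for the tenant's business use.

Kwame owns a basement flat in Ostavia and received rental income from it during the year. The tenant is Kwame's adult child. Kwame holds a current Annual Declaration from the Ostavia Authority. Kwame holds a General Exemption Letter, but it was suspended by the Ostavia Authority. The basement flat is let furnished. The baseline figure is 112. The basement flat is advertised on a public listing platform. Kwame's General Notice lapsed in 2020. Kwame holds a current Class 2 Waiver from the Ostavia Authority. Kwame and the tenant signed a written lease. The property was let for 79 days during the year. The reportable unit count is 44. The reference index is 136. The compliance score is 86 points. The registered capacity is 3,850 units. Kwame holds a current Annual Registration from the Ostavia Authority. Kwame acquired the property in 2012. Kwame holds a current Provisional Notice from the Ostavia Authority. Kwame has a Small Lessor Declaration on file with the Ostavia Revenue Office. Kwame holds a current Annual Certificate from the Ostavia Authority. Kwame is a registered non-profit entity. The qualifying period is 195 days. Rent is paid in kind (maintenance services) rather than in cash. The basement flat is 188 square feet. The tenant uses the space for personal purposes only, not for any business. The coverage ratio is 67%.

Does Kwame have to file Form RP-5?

No — exception (c) applies; Kwame is not required to file Form RP-5.

Exception (a)'s conditions are all satisfied: a current Class 2 Waiver is held; a current Annual Declaration is held; the baseline figure is 112, meeting the 101 threshold. But: (f) operates — the property is publicly advertised. (g) is inapplicable (no current General Notice is held), so (f) stands. Exception (a) does not apply.
Exception (b) fails — the reference index is 136, short of 144.
Exception (c): the property is let furnished; the tenant is an immediate family member — every condition holds. Under paragraphs (i)–(o): (i) is triggered (a current Annual Certificate is held), but is itself disapplied by (j): (j) operates against (i): the registered capacity is 3,850 units, meeting the 3,480 units threshold. (k) would limit (j) — the qualifying period is 195 days, below the 205 days limit — but (l) sets (k) aside: (l) is triggered — the coverage ratio is 67%, under the 77% limit. (m) would limit (l) — a current Provisional Notice is held — but (n) sets (m) aside: (n) operates against (m): the reportable unit count is 44, meeting the 38 threshold. (o), which would lift (n), does not operate here — the space is used for personal purposes only. Exception (c) stands.
Exception (d) requires that no written lease is in place; but a written lease is in place, so (d) is unavailable.
Exception (e) fails — the compliance score is 86 points, not under 85 points.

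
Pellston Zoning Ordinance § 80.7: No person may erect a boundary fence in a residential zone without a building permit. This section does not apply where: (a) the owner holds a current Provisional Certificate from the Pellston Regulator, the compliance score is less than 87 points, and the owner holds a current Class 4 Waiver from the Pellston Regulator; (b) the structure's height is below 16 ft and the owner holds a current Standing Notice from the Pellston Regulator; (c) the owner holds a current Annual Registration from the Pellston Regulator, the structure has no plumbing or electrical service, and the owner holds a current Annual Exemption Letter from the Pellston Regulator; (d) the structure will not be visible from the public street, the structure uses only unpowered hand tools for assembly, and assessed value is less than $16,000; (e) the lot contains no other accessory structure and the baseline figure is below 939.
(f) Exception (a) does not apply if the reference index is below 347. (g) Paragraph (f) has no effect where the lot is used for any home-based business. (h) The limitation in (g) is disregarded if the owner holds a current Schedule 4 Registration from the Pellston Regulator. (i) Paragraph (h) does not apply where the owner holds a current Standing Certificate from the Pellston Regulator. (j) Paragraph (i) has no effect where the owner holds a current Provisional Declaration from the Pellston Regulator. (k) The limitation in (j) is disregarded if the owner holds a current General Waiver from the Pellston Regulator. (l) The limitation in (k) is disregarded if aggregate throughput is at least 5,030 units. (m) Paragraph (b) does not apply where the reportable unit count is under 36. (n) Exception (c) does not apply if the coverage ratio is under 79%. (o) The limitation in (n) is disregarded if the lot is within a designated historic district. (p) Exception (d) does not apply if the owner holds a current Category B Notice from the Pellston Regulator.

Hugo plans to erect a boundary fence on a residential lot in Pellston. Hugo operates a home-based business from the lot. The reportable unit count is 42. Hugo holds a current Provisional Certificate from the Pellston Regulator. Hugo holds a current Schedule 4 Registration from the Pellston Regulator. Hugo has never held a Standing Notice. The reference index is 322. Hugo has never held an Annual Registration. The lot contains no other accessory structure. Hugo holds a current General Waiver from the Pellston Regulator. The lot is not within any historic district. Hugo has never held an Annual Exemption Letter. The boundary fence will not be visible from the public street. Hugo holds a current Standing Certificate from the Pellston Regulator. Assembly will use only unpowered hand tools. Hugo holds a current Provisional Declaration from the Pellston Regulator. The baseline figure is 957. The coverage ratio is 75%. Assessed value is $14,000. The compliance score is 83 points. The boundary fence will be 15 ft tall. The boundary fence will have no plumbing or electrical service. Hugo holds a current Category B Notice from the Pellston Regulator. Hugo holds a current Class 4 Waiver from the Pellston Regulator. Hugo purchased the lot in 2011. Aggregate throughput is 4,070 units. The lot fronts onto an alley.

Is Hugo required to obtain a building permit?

Exception (a): a current Provisional Certificate is held; the compliance score is 83 points, less than the 87 points limit; a current Class 4 Waiver is held — every condition holds. Considering the limiting provisions: (f) is triggered (the reference index is 322, below the 347 limit), but is displaced by (g): (g) operates against (f): a home-based business operates on the lot. (h) would limit (g) — a current Schedule 4 Registration is held — but (i) sets (h) aside: (i) operates against (h): a current Standing Certificate is held. (j) is engaged (a current Provisional Declaration is held), but is itself disapplied by (k): (k) operates against (j): a current General Waiver is held. (l) is not triggered (aggregate throughput is 4,070 units, short of 5,030 units), so (k) stands. (a) remains available.
Exception (b) fails — the Standing Notice is not current.
Exception (c) does not apply: there is no Annual Registration in force.
Exception (d)'s conditions are all satisfied: the structure will not be visible from the street; assembly uses only hand tools; assessed value is $14,000, less than the $16,000 limit. But: (p) operates against (d): a current Category B Notice is held. (d) is therefore removed.
Exception (e) requires that the baseline figure is below 939; but the baseline figure is 957, not below 939, so (e) is unavailable.

No — exception (a) applies; Hugo does not need a building permit.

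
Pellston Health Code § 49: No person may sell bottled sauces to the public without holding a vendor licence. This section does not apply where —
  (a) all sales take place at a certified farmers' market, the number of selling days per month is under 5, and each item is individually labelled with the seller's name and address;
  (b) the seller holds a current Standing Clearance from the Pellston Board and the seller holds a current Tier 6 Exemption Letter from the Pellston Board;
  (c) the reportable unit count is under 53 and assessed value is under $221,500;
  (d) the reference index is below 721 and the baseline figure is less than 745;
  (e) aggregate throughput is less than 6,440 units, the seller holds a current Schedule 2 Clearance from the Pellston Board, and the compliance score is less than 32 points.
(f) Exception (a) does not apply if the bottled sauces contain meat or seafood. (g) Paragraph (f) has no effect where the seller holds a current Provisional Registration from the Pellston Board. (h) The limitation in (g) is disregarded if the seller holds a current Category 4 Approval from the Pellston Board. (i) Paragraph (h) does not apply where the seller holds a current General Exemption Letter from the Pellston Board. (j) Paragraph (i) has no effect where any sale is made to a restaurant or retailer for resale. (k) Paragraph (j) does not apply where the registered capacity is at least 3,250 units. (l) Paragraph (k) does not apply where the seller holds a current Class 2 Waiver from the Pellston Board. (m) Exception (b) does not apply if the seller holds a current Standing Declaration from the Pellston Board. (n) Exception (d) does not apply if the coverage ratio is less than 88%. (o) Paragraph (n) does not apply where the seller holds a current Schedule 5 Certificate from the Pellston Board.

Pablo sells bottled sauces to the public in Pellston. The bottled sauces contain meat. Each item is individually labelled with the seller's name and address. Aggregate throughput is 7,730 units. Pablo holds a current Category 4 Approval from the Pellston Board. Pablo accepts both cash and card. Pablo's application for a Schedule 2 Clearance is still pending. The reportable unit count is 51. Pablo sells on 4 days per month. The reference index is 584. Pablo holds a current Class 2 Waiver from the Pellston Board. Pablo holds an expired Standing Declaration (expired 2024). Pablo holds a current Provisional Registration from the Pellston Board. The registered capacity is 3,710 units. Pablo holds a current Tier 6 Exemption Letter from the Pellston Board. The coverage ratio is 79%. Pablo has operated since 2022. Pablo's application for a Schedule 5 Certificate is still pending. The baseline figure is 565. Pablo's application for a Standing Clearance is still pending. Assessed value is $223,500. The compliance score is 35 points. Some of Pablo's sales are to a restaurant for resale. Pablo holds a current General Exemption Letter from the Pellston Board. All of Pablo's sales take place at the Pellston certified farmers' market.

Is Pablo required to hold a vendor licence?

Exception (a)'s conditions are all satisfied: all sales are at a certified farmers' market; the number of selling days per month is 4, under the 5 limit; items are individually labelled. Turning to paragraphs (f)–(l): (f) operates against (a): the bottled sauces contain meat. (g) is triggered (a current Provisional Registration is held), but yields to (h): (h) applies — a current Category 4 Approval is held. (i) operates (a current General Exemption Letter is held), but is itself disapplied by (j): (j) operates against (i): some sales are to a restaurant for resale. (k) applies (the registered capacity is 3,710 units, meeting the 3,250 units threshold), but is displaced by (l): (l) operates — a current Class 2 Waiver is held. So (a) is unavailable.
Exception (b) requires that the seller holds a current Standing Clearance from the Pellston Board; but there is no Standing Clearance in force, so (b) is unavailable.
Exception (c) does not apply: assessed value is $223,500, not under $221,500.
All of (d)'s requirements are met (the reference index is 584, below the 721 limit; the baseline figure is 565, less than the 745 limit). However, paragraphs (n)–(o) must be considered: (n) is engaged — the coverage ratio is 79%, less than the 88% limit. (o) is not triggered (no current Schedule 5 Certificate is held), so (n) stands. Exception (d) does not apply.
Exception (e) requires that aggregate throughput is less than 6,440 units; but aggregate throughput is 7,730 units, not less than 6,440 units, so (e) is unavailable.
No exception is made out. Pablo falls within the general rule.

Yes — Pablo must hold a vendor licence.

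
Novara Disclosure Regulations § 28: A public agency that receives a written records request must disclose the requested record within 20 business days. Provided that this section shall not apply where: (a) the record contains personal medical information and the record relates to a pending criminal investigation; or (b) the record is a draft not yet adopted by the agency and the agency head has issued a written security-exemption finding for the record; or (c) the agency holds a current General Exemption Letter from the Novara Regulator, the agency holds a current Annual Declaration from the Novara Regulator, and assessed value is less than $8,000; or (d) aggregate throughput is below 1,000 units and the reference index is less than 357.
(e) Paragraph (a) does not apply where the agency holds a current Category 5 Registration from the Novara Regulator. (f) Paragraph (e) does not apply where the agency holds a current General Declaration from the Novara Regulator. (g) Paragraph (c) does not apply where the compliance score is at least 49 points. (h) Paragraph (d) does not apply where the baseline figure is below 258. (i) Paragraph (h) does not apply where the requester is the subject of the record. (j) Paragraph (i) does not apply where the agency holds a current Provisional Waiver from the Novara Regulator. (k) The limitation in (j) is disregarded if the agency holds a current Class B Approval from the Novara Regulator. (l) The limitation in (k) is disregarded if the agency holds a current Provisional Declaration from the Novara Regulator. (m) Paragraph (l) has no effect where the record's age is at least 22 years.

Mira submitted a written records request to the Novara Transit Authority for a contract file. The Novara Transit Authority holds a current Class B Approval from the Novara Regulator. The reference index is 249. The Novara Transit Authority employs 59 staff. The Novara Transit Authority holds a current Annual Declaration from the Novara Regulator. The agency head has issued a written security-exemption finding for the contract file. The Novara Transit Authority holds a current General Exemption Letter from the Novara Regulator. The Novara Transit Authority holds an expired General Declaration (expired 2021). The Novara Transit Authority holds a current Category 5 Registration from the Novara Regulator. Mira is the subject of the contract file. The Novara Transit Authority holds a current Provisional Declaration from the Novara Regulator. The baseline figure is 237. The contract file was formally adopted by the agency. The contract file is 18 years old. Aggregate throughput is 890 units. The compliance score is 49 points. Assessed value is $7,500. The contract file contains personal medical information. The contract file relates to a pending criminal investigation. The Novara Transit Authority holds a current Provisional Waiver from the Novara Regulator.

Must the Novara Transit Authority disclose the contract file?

Exception (a)'s conditions are all satisfied: the contract file contains personal medical information; the contract file relates to a pending investigation. But: (e) operates against (a): a current Category 5 Registration is held. (f), which would lift (e), does not operate here — no current General Declaration is held. Exception (a) does not apply.
Exception (b) fails — the contract file has been formally adopted.
All of (c)'s requirements are met (a current General Exemption Letter is held; a current Annual Declaration is held; assessed value is $7,500, less than the $8,000 limit). Turning to paragraph (g): (g) is triggered — the compliance score is 49 points, meeting the 49 points threshold. Exception (c) does not apply.
Exception (d)'s conditions are all satisfied: aggregate throughput is 890 units, below the 1,000 units limit; the reference index is 249, less than the 357 limit. But applying paragraphs (h)–(m): (h) applies — the baseline figure is 237, below the 258 limit. (i) would limit (h) — Mira is the subject of the contract file — but (j) sets (i) aside: (j) operates against (i): a current Provisional Waiver is held. (k) would limit (j) — a current Class B Approval is held — but (l) sets (k) aside: (l) operates against (k): a current Provisional Declaration is held. (m), which would lift (l), is not triggered — the record's age is 18 years, short of 22 years. So (d) is unavailable.
None of the exceptions is available; § 28 applies in full.

Yes — the Novara Transit Authority must disclose the contract file.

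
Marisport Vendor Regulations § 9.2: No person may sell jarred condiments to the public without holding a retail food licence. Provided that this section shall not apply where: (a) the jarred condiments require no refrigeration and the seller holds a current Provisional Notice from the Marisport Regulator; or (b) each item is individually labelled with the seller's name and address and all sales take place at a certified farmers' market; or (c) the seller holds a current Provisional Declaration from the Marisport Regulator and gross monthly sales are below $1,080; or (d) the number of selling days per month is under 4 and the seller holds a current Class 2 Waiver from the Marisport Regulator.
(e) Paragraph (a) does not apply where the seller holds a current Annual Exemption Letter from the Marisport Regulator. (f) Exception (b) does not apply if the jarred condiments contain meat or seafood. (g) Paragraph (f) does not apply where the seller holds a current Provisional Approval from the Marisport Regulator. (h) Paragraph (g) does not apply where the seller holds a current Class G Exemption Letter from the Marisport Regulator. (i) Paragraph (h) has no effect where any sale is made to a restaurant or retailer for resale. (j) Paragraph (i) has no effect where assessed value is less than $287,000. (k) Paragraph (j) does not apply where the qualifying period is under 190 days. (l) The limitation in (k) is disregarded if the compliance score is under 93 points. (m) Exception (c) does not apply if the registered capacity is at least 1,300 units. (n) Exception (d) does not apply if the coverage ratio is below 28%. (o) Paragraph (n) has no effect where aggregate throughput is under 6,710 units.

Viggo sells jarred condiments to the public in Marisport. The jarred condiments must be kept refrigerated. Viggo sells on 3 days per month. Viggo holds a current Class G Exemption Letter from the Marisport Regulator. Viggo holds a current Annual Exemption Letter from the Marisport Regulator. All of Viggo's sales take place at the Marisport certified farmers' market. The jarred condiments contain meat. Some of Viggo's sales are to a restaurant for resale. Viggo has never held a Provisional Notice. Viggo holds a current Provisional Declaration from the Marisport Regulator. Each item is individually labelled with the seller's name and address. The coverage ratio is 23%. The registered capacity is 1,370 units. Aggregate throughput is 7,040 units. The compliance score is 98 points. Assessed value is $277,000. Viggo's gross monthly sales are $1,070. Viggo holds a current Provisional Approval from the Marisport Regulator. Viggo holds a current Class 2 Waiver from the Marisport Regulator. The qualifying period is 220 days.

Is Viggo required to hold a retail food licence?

Yes — Viggo must hold a retail food licence.

Exception (a) fails — the jarred condiments require refrigeration.
Exception (b): items are individually labelled; all sales are at a certified farmers' market — every condition holds. However, paragraphs (f)–(l) must be considered: (f) operates against (b): the jarred condiments contain meat. (g) is engaged (a current Provisional Approval is held), but is itself disapplied by (h): (h) is engaged — a current Class G Exemption Letter is held. (i) is engaged (some sales are to a restaurant for resale), but is set aside by (j): (j) operates against (i): assessed value is $277,000, less than the $287,000 limit. (k) is not engaged (the qualifying period is 220 days, not under 190 days), so (j) stands. (b) is therefore removed.
All of (c)'s requirements are met (a current Provisional Declaration is held; gross monthly sales are $1,070, below the $1,080 limit). But: (m) operates against (c): the registered capacity is 1,370 units, meeting the 1,300 units threshold. (c) is therefore removed.
Exception (d)'s conditions are all satisfied: the number of selling days per month is 3, under the 4 limit; a current Class 2 Waiver is held. Turning to paragraphs (n)–(o): (n) is triggered — the coverage ratio is 23%, below the 28% limit. (o), which would lift (n), is inapplicable — aggregate throughput is 7,040 units, not under 6,710 units. So (d) is unavailable.
None of the exceptions is available; § 9.2 applies in full.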